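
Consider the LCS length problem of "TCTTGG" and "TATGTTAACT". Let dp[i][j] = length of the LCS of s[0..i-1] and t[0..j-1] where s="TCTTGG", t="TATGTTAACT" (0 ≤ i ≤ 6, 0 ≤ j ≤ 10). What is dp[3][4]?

2

   ''  T  A  T  G  T  T  A  A  C  T
''  0  0  0  0  0  0  0  0  0  0  0
 T  0  1  1  1  1  1  1  1  1  1  1
 C  0  1  1  1  1  1  1  1  1  2  2
 T  0  1  1  2  2  2  2  2  2  2  3
 T  0  1  1  2  2  3  3  3  3  3  3
 G  0  1  1  2  3  3  3  3  3  3  3
 G  0  1  1  2  3  3  3  3  3  3  3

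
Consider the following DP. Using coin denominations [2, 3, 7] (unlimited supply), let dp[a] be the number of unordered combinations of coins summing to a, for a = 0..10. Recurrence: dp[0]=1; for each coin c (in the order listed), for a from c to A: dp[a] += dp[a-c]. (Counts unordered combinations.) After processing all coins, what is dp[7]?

2

after  coin     0     1     2     3     4     5     6     7     8     9    10
          2     1     0     1     0     1     0     1     0     1     0     1
          3     1     0     1     1     1     1     2     1     2     2     2
          7     1     0     1     1     1     1     2     2     2     3     3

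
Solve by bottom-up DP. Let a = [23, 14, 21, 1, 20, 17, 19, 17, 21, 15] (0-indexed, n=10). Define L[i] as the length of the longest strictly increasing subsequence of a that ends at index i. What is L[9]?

   i    0    1    2    3    4    5    6    7    8    9
a[i]   23   14   21    1   20   17   19   17   21   15
L[i]    1    1    2    1    2    2    3    2    4    2

2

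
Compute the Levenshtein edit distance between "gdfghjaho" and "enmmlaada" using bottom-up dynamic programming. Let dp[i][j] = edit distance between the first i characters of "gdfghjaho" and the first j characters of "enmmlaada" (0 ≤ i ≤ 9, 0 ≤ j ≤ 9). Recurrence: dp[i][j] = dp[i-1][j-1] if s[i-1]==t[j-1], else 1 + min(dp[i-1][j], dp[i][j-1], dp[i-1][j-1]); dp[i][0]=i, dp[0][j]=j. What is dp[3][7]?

7

   ''  e  n  m  m  l  a  a  d  a
''  0  1  2  3  4  5  6  7  8  9
 g  1  1  2  3  4  5  6  7  8  9
 d  2  2  2  3  4  5  6  7  7  8
 f  3  3  3  3  4  5  6  7  8  8
 g  4  4  4  4  4  5  6  7  8  9
 h  5  5  5  5  5  5  6  7  8  9
 j  6  6  6  6  6  6  6  7  8  9
 a  7  7  7  7  7  7  6  6  7  8
 h  8  8  8  8  8  8  7  7  7  8
 o  9  9  9  9  9  9  8  8  8  8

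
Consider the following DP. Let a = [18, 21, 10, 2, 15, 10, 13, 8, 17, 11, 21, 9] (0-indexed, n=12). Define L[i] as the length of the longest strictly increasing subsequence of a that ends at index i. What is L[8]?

4

   i    0    1    2    3    4    5    6    7    8    9   10   11
a[i]   18   21   10    2   15   10   13    8   17   11   21    9
L[i]    1    2    1    1    2    2    3    2    4    3    5    3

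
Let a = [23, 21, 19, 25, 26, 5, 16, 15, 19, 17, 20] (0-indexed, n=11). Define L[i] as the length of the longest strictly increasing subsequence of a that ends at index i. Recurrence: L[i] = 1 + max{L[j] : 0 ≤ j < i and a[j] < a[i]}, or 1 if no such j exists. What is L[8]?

   i    0    1    2    3    4    5    6    7    8    9   10
a[i]   23   21   19   25   26    5   16   15   19   17   20
L[i]    1    1    1    2    3    1    2    2    3    3    4

3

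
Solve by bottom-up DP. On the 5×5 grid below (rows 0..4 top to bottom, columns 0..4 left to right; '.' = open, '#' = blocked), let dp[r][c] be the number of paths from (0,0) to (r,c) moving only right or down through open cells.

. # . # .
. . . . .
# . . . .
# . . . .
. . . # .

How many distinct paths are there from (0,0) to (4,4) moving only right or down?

10

r\c   0   1   2   3   4
  0   1   0   0   0   0
  1   1   1   1   1   1
  2   0   1   2   3   4
  3   0   1   3   6  10
  4   0   1   4   0  10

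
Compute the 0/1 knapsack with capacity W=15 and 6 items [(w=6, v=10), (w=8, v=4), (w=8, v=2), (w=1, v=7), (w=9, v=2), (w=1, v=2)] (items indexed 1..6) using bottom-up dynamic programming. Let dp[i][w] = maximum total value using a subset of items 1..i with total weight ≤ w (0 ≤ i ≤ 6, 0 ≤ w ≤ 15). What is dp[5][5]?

i\w   0   1   2   3   4   5   6   7   8   9  10  11  12  13  14  15
  0   0   0   0   0   0   0   0   0   0   0   0   0   0   0   0   0
  1   0   0   0   0   0   0  10  10  10  10  10  10  10  10  10  10
  2   0   0   0   0   0   0  10  10  10  10  10  10  10  10  14  14
  3   0   0   0   0   0   0  10  10  10  10  10  10  10  10  14  14
  4   0   7   7   7   7   7  10  17  17  17  17  17  17  17  17  21
  5   0   7   7   7   7   7  10  17  17  17  17  17  17  17  17  21
  6   0   7   9   9   9   9  10  17  19  19  19  19  19  19  19  21

7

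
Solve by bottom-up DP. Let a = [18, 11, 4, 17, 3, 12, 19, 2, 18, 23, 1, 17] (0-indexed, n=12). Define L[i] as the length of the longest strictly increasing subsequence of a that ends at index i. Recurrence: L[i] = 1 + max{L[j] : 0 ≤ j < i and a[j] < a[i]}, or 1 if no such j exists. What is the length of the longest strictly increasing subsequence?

   i    0    1    2    3    4    5    6    7    8    9   10   11
a[i]   18   11    4   17    3   12   19    2   18   23    1   17
L[i]    1    1    1    2    1    2    3    1    3    4    1    3

4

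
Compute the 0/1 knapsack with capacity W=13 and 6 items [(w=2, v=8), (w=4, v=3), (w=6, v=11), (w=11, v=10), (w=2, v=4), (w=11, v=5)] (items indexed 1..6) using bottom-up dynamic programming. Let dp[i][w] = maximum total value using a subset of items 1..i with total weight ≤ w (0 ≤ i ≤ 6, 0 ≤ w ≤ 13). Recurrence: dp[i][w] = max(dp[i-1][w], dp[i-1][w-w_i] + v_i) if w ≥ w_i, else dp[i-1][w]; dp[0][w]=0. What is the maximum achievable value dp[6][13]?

i\w   0   1   2   3   4   5   6   7   8   9  10  11  12  13
  0   0   0   0   0   0   0   0   0   0   0   0   0   0   0
  1   0   0   8   8   8   8   8   8   8   8   8   8   8   8
  2   0   0   8   8   8   8  11  11  11  11  11  11  11  11
  3   0   0   8   8   8   8  11  11  19  19  19  19  22  22
  4   0   0   8   8   8   8  11  11  19  19  19  19  22  22
  5   0   0   8   8  12  12  12  12  19  19  23  23  23  23
  6   0   0   8   8  12  12  12  12  19  19  23  23  23  23

23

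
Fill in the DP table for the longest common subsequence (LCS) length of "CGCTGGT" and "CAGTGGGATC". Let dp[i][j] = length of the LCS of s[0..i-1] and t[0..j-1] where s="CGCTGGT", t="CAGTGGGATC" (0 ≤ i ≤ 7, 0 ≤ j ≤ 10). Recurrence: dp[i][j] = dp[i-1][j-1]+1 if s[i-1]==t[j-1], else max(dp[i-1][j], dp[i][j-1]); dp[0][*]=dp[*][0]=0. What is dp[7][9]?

   ''  C  A  G  T  G  G  G  A  T  C
''  0  0  0  0  0  0  0  0  0  0  0
 C  0  1  1  1  1  1  1  1  1  1  1
 G  0  1  1  2  2  2  2  2  2  2  2
 C  0  1  1  2  2  2  2  2  2  2  3
 T  0  1  1  2  3  3  3  3  3  3  3
 G  0  1  1  2  3  4  4  4  4  4  4
 G  0  1  1  2  3  4  5  5  5  5  5
 T  0  1  1  2  3  4  5  5  5  6  6

6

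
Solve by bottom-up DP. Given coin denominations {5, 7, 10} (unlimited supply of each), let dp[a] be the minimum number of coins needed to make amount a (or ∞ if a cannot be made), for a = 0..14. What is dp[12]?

 a  0  1  2  3  4  5  6  7  8  9 10 11 12 13 14
dp  0  -  -  -  -  1  -  1  -  -  1  -  2  -  2
(- denotes ∞ / unreachable)

2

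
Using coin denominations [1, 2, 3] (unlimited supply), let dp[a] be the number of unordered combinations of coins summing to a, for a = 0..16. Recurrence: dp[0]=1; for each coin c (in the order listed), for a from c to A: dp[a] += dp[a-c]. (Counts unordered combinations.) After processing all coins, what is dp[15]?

after  coin     0     1     2     3     4     5     6     7     8     9    10    11    12    13    14    15    16
          1     1     1     1     1     1     1     1     1     1     1     1     1     1     1     1     1     1
          2     1     1     2     2     3     3     4     4     5     5     6     6     7     7     8     8     9
          3     1     1     2     3     4     5     7     8    10    12    14    16    19    21    24    27    30

27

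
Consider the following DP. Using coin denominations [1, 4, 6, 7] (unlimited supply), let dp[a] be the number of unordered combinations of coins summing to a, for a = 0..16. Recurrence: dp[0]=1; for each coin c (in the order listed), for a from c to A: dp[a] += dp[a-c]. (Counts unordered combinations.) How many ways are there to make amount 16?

after  coin     0     1     2     3     4     5     6     7     8     9    10    11    12    13    14    15    16
          1     1     1     1     1     1     1     1     1     1     1     1     1     1     1     1     1     1
          4     1     1     1     1     2     2     2     2     3     3     3     3     4     4     4     4     5
          6     1     1     1     1     2     2     3     3     4     4     5     5     7     7     8     8    10
          7     1     1     1     1     2     2     3     4     5     5     6     7     9    10    12    13    15

15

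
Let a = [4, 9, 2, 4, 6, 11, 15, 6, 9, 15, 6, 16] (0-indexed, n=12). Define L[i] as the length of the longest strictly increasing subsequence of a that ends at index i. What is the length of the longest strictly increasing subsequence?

   i    0    1    2    3    4    5    6    7    8    9   10   11
a[i]    4    9    2    4    6   11   15    6    9   15    6   16
L[i]    1    2    1    2    3    4    5    3    4    5    3    6

6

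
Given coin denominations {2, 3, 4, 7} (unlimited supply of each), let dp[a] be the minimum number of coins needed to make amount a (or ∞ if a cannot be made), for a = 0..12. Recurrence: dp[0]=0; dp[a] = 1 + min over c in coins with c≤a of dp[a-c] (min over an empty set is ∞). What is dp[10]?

2

 a  0  1  2  3  4  5  6  7  8  9 10 11 12
dp  0  -  1  1  1  2  2  1  2  2  2  2  3
(- denotes ∞ / unreachable)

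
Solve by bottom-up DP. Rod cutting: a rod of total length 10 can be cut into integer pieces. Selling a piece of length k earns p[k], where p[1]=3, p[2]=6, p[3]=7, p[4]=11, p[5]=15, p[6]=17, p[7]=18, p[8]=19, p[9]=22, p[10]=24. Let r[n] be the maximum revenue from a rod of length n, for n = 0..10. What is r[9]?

27

   n    0    1    2    3    4    5    6    7    8    9   10
r[n]    0    3    6    9   12   15   18   21   24   27   30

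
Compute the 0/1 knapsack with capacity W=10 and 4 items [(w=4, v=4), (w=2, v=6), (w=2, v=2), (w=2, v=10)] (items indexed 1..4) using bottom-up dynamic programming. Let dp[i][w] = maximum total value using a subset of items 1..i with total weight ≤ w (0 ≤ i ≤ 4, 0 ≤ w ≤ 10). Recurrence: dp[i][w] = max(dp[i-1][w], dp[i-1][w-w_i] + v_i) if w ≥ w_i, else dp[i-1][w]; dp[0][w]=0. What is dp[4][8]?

i\w   0   1   2   3   4   5   6   7   8   9  10
  0   0   0   0   0   0   0   0   0   0   0   0
  1   0   0   0   0   4   4   4   4   4   4   4
  2   0   0   6   6   6   6  10  10  10  10  10
  3   0   0   6   6   8   8  10  10  12  12  12
  4   0   0  10  10  16  16  18  18  20  20  22

20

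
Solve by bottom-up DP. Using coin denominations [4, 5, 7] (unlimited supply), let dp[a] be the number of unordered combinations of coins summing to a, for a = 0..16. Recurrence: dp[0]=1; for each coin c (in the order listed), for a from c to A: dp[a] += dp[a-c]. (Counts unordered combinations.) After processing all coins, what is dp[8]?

after  coin     0     1     2     3     4     5     6     7     8     9    10    11    12    13    14    15    16
          4     1     0     0     0     1     0     0     0     1     0     0     0     1     0     0     0     1
          5     1     0     0     0     1     1     0     0     1     1     1     0     1     1     1     1     1
          7     1     0     0     0     1     1     0     1     1     1     1     1     2     1     2     2     2

1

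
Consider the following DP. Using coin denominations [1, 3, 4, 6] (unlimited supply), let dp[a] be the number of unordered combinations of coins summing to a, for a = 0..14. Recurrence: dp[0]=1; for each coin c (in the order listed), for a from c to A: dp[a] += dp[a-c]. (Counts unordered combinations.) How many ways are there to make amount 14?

after  coin     0     1     2     3     4     5     6     7     8     9    10    11    12    13    14
          1     1     1     1     1     1     1     1     1     1     1     1     1     1     1     1
          3     1     1     1     2     2     2     3     3     3     4     4     4     5     5     5
          4     1     1     1     2     3     3     4     5     6     7     8     9    11    12    13
          6     1     1     1     2     3     3     5     6     7     9    11    12    16    18    20

20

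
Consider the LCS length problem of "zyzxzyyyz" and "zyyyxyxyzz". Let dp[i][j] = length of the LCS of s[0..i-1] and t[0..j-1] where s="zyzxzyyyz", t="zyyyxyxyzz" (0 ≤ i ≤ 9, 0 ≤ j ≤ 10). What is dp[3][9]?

3

   ''  z  y  y  y  x  y  x  y  z  z
''  0  0  0  0  0  0  0  0  0  0  0
 z  0  1  1  1  1  1  1  1  1  1  1
 y  0  1  2  2  2  2  2  2  2  2  2
 z  0  1  2  2  2  2  2  2  2  3  3
 x  0  1  2  2  2  3  3  3  3  3  3
 z  0  1  2  2  2  3  3  3  3  4  4
 y  0  1  2  3  3  3  4  4  4  4  4
 y  0  1  2  3  4  4  4  4  5  5  5
 y  0  1  2  3  4  4  5  5  5  5  5
 z  0  1  2  3  4  4  5  5  5  6  6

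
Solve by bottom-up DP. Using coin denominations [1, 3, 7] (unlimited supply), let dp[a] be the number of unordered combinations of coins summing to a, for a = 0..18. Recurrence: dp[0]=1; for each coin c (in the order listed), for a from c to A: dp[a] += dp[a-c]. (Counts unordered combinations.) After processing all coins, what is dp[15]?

after  coin     0     1     2     3     4     5     6     7     8     9    10    11    12    13    14    15    16    17    18
          1     1     1     1     1     1     1     1     1     1     1     1     1     1     1     1     1     1     1     1
          3     1     1     1     2     2     2     3     3     3     4     4     4     5     5     5     6     6     6     7
          7     1     1     1     2     2     2     3     4     4     5     6     6     7     8     9    10    11    12    13

10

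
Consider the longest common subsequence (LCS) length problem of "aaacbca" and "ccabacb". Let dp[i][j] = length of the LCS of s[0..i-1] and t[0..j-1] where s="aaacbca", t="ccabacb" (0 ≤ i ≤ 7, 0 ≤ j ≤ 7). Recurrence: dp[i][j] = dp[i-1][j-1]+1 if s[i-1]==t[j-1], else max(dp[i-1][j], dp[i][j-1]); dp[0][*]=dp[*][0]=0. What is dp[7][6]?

3

   ''  c  c  a  b  a  c  b
''  0  0  0  0  0  0  0  0
 a  0  0  0  1  1  1  1  1
 a  0  0  0  1  1  2  2  2
 a  0  0  0  1  1  2  2  2
 c  0  1  1  1  1  2  3  3
 b  0  1  1  1  2  2  3  4
 c  0  1  2  2  2  2  3  4
 a  0  1  2  3  3  3  3  4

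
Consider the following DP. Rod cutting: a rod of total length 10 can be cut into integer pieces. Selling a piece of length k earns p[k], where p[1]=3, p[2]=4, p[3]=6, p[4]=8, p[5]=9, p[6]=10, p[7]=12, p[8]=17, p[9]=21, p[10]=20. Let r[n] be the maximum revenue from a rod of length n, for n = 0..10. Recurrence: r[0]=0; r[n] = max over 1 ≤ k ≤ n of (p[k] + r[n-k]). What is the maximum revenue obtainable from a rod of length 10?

   n    0    1    2    3    4    5    6    7    8    9   10
r[n]    0    3    6    9   12   15   18   21   24   27   30

30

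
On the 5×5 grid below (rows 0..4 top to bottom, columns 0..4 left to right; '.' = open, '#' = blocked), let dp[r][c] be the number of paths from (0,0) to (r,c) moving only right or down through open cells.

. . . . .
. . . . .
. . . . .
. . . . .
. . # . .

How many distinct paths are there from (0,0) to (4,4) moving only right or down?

r\c   0   1   2   3   4
  0   1   1   1   1   1
  1   1   2   3   4   5
  2   1   3   6  10  15
  3   1   4  10  20  35
  4   1   5   0  20  55

55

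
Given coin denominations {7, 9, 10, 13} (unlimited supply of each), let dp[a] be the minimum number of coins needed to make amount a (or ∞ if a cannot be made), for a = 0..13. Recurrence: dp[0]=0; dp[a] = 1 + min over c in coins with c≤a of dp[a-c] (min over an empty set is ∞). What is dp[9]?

 a  0  1  2  3  4  5  6  7  8  9 10 11 12 13
dp  0  -  -  -  -  -  -  1  -  1  1  -  -  1
(- denotes ∞ / unreachable)

1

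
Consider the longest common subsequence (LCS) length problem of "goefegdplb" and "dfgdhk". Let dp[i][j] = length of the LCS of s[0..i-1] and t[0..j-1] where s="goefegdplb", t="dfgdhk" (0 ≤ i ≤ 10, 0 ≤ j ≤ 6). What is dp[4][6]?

1

   ''  d  f  g  d  h  k
''  0  0  0  0  0  0  0
 g  0  0  0  1  1  1  1
 o  0  0  0  1  1  1  1
 e  0  0  0  1  1  1  1
 f  0  0  1  1  1  1  1
 e  0  0  1  1  1  1  1
 g  0  0  1  2  2  2  2
 d  0  1  1  2  3  3  3
 p  0  1  1  2  3  3  3
 l  0  1  1  2  3  3  3
 b  0  1  1  2  3  3  3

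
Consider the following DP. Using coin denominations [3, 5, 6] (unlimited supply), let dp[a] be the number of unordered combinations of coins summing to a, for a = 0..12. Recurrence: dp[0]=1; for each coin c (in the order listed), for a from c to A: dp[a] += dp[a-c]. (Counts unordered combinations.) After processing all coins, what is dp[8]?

after  coin     0     1     2     3     4     5     6     7     8     9    10    11    12
          3     1     0     0     1     0     0     1     0     0     1     0     0     1
          5     1     0     0     1     0     1     1     0     1     1     1     1     1
          6     1     0     0     1     0     1     2     0     1     2     1     2     3

1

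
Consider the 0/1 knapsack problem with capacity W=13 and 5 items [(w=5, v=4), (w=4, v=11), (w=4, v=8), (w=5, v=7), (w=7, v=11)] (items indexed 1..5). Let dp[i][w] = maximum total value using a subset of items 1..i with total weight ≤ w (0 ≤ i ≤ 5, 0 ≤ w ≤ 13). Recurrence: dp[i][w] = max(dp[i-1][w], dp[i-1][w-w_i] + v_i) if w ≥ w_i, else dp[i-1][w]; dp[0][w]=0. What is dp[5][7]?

i\w   0   1   2   3   4   5   6   7   8   9  10  11  12  13
  0   0   0   0   0   0   0   0   0   0   0   0   0   0   0
  1   0   0   0   0   0   4   4   4   4   4   4   4   4   4
  2   0   0   0   0  11  11  11  11  11  15  15  15  15  15
  3   0   0   0   0  11  11  11  11  19  19  19  19  19  23
  4   0   0   0   0  11  11  11  11  19  19  19  19  19  26
  5   0   0   0   0  11  11  11  11  19  19  19  22  22  26

11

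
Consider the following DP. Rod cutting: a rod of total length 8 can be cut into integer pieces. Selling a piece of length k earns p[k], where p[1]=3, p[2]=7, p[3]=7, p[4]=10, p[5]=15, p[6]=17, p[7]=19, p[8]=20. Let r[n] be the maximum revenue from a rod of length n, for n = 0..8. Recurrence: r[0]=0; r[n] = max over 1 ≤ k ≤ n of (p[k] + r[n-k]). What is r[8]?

28

   n    0    1    2    3    4    5    6    7    8
r[n]    0    3    7   10   14   17   21   24   28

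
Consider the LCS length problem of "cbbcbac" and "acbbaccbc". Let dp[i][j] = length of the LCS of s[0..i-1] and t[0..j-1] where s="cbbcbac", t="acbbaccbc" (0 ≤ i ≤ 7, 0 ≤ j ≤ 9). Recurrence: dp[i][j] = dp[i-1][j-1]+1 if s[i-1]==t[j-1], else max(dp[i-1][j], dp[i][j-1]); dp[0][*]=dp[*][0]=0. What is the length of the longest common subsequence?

6

   ''  a  c  b  b  a  c  c  b  c
''  0  0  0  0  0  0  0  0  0  0
 c  0  0  1  1  1  1  1  1  1  1
 b  0  0  1  2  2  2  2  2  2  2
 b  0  0  1  2  3  3  3  3  3  3
 c  0  0  1  2  3  3  4  4  4  4
 b  0  0  1  2  3  3  4  4  5  5
 a  0  1  1  2  3  4  4  4  5  5
 c  0  1  2  2  3  4  5  5  5  6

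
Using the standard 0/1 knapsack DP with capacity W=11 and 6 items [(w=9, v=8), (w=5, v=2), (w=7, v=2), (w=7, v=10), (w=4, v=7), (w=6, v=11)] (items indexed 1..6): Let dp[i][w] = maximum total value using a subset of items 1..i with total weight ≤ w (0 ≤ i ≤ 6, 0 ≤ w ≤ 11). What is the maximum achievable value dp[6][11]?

18

i\w   0   1   2   3   4   5   6   7   8   9  10  11
  0   0   0   0   0   0   0   0   0   0   0   0   0
  1   0   0   0   0   0   0   0   0   0   8   8   8
  2   0   0   0   0   0   2   2   2   2   8   8   8
  3   0   0   0   0   0   2   2   2   2   8   8   8
  4   0   0   0   0   0   2   2  10  10  10  10  10
  5   0   0   0   0   7   7   7  10  10  10  10  17
  6   0   0   0   0   7   7  11  11  11  11  18  18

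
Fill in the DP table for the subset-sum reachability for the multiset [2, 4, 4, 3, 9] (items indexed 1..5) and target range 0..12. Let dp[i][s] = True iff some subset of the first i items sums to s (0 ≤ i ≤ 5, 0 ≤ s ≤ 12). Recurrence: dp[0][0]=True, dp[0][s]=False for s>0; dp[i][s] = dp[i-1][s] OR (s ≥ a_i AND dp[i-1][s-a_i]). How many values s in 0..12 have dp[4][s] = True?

11

i\s   0   1   2   3   4   5   6   7   8   9  10  11  12
  0   T   F   F   F   F   F   F   F   F   F   F   F   F
  1   T   F   T   F   F   F   F   F   F   F   F   F   F
  2   T   F   T   F   T   F   T   F   F   F   F   F   F
  3   T   F   T   F   T   F   T   F   T   F   T   F   F
  4   T   F   T   T   T   T   T   T   T   T   T   T   F
  5   T   F   T   T   T   T   T   T   T   T   T   T   T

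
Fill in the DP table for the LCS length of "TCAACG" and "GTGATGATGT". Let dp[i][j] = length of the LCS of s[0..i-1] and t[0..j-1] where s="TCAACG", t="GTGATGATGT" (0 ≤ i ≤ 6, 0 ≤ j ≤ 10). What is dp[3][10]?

2

   ''  G  T  G  A  T  G  A  T  G  T
''  0  0  0  0  0  0  0  0  0  0  0
 T  0  0  1  1  1  1  1  1  1  1  1
 C  0  0  1  1  1  1  1  1  1  1  1
 A  0  0  1  1  2  2  2  2  2  2  2
 A  0  0  1  1  2  2  2  3  3  3  3
 C  0  0  1  1  2  2  2  3  3  3  3
 G  0  1  1  2  2  2  3  3  3  4  4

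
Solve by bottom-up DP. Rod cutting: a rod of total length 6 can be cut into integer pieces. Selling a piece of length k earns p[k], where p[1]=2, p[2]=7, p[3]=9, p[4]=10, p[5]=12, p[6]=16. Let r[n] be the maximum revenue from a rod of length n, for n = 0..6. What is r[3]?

   n    0    1    2    3    4    5    6
r[n]    0    2    7    9   14   16   21

9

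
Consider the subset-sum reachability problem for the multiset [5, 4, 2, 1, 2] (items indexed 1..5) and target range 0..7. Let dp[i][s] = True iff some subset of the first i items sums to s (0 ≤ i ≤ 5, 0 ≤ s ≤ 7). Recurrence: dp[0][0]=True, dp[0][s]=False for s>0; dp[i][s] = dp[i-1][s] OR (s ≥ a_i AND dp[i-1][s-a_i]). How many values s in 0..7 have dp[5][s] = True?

i\s   0   1   2   3   4   5   6   7
  0   T   F   F   F   F   F   F   F
  1   T   F   F   F   F   T   F   F
  2   T   F   F   F   T   T   F   F
  3   T   F   T   F   T   T   T   T
  4   T   T   T   T   T   T   T   T
  5   T   T   T   T   T   T   T   T

8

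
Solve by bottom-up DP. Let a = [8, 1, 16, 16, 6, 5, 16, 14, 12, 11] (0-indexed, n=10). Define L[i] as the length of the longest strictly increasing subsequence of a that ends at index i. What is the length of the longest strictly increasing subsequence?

   i    0    1    2    3    4    5    6    7    8    9
a[i]    8    1   16   16    6    5   16   14   12   11
L[i]    1    1    2    2    2    2    3    3    3    3

3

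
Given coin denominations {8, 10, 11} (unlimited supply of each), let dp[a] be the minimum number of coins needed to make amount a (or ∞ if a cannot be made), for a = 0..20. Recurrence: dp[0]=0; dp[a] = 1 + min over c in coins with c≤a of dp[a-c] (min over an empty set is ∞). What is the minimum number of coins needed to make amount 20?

2

 a  0  1  2  3  4  5  6  7  8  9 10 11 12 13 14 15 16 17 18 19 20
dp  0  -  -  -  -  -  -  -  1  -  1  1  -  -  -  -  2  -  2  2  2
(- denotes ∞ / unreachable)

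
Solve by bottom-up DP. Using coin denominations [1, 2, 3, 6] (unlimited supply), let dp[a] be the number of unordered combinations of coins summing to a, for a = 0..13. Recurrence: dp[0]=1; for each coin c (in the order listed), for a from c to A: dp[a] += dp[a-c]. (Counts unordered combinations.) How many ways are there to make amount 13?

after  coin     0     1     2     3     4     5     6     7     8     9    10    11    12    13
          1     1     1     1     1     1     1     1     1     1     1     1     1     1     1
          2     1     1     2     2     3     3     4     4     5     5     6     6     7     7
          3     1     1     2     3     4     5     7     8    10    12    14    16    19    21
          6     1     1     2     3     4     5     8     9    12    15    18    21    27    30

30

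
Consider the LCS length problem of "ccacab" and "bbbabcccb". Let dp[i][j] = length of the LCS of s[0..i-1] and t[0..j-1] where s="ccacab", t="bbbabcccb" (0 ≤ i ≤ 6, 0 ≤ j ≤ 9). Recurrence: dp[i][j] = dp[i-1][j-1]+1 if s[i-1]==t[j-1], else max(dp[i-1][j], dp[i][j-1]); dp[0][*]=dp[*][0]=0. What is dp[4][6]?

   ''  b  b  b  a  b  c  c  c  b
''  0  0  0  0  0  0  0  0  0  0
 c  0  0  0  0  0  0  1  1  1  1
 c  0  0  0  0  0  0  1  2  2  2
 a  0  0  0  0  1  1  1  2  2  2
 c  0  0  0  0  1  1  2  2  3  3
 a  0  0  0  0  1  1  2  2  3  3
 b  0  1  1  1  1  2  2  2  3  4

2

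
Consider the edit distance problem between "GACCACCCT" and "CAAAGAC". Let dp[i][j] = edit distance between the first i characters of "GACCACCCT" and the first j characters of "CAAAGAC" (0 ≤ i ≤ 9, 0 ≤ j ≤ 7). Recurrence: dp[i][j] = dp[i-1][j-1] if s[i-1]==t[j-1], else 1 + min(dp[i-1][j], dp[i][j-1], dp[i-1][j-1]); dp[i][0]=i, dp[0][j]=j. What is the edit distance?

   ''  C  A  A  A  G  A  C
''  0  1  2  3  4  5  6  7
 G  1  1  2  3  4  4  5  6
 A  2  2  1  2  3  4  4  5
 C  3  2  2  2  3  4  5  4
 C  4  3  3  3  3  4  5  5
 A  5  4  3  3  3  4  4  5
 C  6  5  4  4  4  4  5  4
 C  7  6  5  5  5  5  5  5
 C  8  7  6  6  6  6  6  5
 T  9  8  7  7  7  7  7  6

6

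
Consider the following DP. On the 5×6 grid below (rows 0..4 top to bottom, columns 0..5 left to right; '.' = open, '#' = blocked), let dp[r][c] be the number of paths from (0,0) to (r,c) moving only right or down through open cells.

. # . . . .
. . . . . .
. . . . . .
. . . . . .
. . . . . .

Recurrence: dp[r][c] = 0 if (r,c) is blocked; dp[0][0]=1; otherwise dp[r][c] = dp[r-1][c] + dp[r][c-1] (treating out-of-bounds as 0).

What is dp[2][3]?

r\c   0   1   2   3   4   5
  0   1   0   0   0   0   0
  1   1   1   1   1   1   1
  2   1   2   3   4   5   6
  3   1   3   6  10  15  21
  4   1   4  10  20  35  56

4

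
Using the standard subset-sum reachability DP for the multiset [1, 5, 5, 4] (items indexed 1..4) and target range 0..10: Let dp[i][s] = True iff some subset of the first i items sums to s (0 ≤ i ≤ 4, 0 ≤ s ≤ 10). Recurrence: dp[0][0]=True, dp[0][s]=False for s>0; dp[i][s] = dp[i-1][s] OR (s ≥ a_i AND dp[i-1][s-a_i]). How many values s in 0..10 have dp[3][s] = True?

5

i\s   0   1   2   3   4   5   6   7   8   9  10
  0   T   F   F   F   F   F   F   F   F   F   F
  1   T   T   F   F   F   F   F   F   F   F   F
  2   T   T   F   F   F   T   T   F   F   F   F
  3   T   T   F   F   F   T   T   F   F   F   T
  4   T   T   F   F   T   T   T   F   F   T   T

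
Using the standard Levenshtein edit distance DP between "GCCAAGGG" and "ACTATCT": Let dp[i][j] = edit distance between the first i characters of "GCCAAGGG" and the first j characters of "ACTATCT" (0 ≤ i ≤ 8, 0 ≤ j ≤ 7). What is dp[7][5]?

5

   ''  A  C  T  A  T  C  T
''  0  1  2  3  4  5  6  7
 G  1  1  2  3  4  5  6  7
 C  2  2  1  2  3  4  5  6
 C  3  3  2  2  3  4  4  5
 A  4  3  3  3  2  3  4  5
 A  5  4  4  4  3  3  4  5
 G  6  5  5  5  4  4  4  5
 G  7  6  6  6  5  5  5  5
 G  8  7  7  7  6  6  6  6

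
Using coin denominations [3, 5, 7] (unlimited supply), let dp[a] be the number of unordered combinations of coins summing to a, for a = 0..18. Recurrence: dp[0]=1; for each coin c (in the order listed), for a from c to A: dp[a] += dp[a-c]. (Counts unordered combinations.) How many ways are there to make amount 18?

after  coin     0     1     2     3     4     5     6     7     8     9    10    11    12    13    14    15    16    17    18
          3     1     0     0     1     0     0     1     0     0     1     0     0     1     0     0     1     0     0     1
          5     1     0     0     1     0     1     1     0     1     1     1     1     1     1     1     2     1     1     2
          7     1     0     0     1     0     1     1     1     1     1     2     1     2     2     2     3     2     3     3

3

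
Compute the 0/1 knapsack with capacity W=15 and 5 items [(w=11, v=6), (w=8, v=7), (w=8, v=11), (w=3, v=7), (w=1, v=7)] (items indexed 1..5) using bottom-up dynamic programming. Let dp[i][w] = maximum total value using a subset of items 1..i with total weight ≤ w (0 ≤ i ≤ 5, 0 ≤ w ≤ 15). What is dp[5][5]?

i\w   0   1   2   3   4   5   6   7   8   9  10  11  12  13  14  15
  0   0   0   0   0   0   0   0   0   0   0   0   0   0   0   0   0
  1   0   0   0   0   0   0   0   0   0   0   0   6   6   6   6   6
  2   0   0   0   0   0   0   0   0   7   7   7   7   7   7   7   7
  3   0   0   0   0   0   0   0   0  11  11  11  11  11  11  11  11
  4   0   0   0   7   7   7   7   7  11  11  11  18  18  18  18  18
  5   0   7   7   7  14  14  14  14  14  18  18  18  25  25  25  25

14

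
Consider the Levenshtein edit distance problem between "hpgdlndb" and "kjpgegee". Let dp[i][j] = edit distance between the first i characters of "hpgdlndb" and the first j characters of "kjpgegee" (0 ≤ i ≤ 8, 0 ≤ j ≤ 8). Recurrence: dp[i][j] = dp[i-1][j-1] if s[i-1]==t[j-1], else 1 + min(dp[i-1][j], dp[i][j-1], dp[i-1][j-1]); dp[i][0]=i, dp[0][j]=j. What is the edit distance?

   ''  k  j  p  g  e  g  e  e
''  0  1  2  3  4  5  6  7  8
 h  1  1  2  3  4  5  6  7  8
 p  2  2  2  2  3  4  5  6  7
 g  3  3  3  3  2  3  4  5  6
 d  4  4  4  4  3  3  4  5  6
 l  5  5  5  5  4  4  4  5  6
 n  6  6  6  6  5  5  5  5  6
 d  7  7  7  7  6  6  6  6  6
 b  8  8  8  8  7  7  7  7  7

7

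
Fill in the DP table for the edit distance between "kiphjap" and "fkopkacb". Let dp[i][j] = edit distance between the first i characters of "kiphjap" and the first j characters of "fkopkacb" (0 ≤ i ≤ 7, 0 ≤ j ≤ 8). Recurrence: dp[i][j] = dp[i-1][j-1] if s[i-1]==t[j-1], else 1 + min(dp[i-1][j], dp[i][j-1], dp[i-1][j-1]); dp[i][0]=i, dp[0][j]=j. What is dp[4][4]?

3

   ''  f  k  o  p  k  a  c  b
''  0  1  2  3  4  5  6  7  8
 k  1  1  1  2  3  4  5  6  7
 i  2  2  2  2  3  4  5  6  7
 p  3  3  3  3  2  3  4  5  6
 h  4  4  4  4  3  3  4  5  6
 j  5  5  5  5  4  4  4  5  6
 a  6  6  6  6  5  5  4  5  6
 p  7  7  7  7  6  6  5  5  6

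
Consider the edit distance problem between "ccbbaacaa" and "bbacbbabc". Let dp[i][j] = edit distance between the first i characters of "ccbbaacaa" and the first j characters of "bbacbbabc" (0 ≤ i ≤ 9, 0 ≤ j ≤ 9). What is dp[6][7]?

   ''  b  b  a  c  b  b  a  b  c
''  0  1  2  3  4  5  6  7  8  9
 c  1  1  2  3  3  4  5  6  7  8
 c  2  2  2  3  3  4  5  6  7  7
 b  3  2  2  3  4  3  4  5  6  7
 b  4  3  2  3  4  4  3  4  5  6
 a  5  4  3  2  3  4  4  3  4  5
 a  6  5  4  3  3  4  5  4  4  5
 c  7  6  5  4  3  4  5  5  5  4
 a  8  7  6  5  4  4  5  5  6  5
 a  9  8  7  6  5  5  5  5  6  6

4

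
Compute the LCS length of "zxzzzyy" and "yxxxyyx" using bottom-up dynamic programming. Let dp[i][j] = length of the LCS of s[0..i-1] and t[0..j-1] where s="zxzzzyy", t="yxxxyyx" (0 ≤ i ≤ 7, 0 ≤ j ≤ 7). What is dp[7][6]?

3

   ''  y  x  x  x  y  y  x
''  0  0  0  0  0  0  0  0
 z  0  0  0  0  0  0  0  0
 x  0  0  1  1  1  1  1  1
 z  0  0  1  1  1  1  1  1
 z  0  0  1  1  1  1  1  1
 z  0  0  1  1  1  1  1  1
 y  0  1  1  1  1  2  2  2
 y  0  1  1  1  1  2  3  3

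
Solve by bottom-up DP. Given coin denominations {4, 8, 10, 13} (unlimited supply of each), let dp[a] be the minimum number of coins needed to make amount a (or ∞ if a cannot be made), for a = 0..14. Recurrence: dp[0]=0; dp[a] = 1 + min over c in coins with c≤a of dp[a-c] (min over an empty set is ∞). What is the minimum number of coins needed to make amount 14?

 a  0  1  2  3  4  5  6  7  8  9 10 11 12 13 14
dp  0  -  -  -  1  -  -  -  1  -  1  -  2  1  2
(- denotes ∞ / unreachable)

2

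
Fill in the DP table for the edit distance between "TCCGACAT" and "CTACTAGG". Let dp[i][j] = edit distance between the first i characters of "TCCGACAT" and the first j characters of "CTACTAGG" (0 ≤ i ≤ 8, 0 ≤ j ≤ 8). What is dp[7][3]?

   ''  C  T  A  C  T  A  G  G
''  0  1  2  3  4  5  6  7  8
 T  1  1  1  2  3  4  5  6  7
 C  2  1  2  2  2  3  4  5  6
 C  3  2  2  3  2  3  4  5  6
 G  4  3  3  3  3  3  4  4  5
 A  5  4  4  3  4  4  3  4  5
 C  6  5  5  4  3  4  4  4  5
 A  7  6  6  5  4  4  4  5  5
 T  8  7  6  6  5  4  5  5  6

5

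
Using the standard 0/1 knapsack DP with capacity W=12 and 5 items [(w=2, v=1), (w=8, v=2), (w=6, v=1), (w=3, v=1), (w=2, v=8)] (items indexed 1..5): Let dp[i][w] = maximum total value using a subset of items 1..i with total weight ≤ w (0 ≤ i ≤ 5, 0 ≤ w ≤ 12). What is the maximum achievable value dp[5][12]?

i\w   0   1   2   3   4   5   6   7   8   9  10  11  12
  0   0   0   0   0   0   0   0   0   0   0   0   0   0
  1   0   0   1   1   1   1   1   1   1   1   1   1   1
  2   0   0   1   1   1   1   1   1   2   2   3   3   3
  3   0   0   1   1   1   1   1   1   2   2   3   3   3
  4   0   0   1   1   1   2   2   2   2   2   3   3   3
  5   0   0   8   8   9   9   9  10  10  10  10  10  11

11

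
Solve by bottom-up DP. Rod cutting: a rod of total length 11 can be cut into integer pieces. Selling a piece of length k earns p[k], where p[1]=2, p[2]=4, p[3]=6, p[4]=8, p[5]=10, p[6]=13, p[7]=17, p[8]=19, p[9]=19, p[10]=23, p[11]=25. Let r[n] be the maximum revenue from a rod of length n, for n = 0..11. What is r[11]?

   n    0    1    2    3    4    5    6    7    8    9   10   11
r[n]    0    2    4    6    8   10   13   17   19   21   23   25

25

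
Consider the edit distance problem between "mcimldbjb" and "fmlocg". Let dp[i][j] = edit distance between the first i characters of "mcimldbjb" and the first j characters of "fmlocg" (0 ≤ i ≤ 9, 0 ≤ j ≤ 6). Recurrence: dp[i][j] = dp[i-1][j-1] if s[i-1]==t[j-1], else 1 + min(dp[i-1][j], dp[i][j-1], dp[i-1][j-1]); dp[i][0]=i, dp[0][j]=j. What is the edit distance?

7

   ''  f  m  l  o  c  g
''  0  1  2  3  4  5  6
 m  1  1  1  2  3  4  5
 c  2  2  2  2  3  3  4
 i  3  3  3  3  3  4  4
 m  4  4  3  4  4  4  5
 l  5  5  4  3  4  5  5
 d  6  6  5  4  4  5  6
 b  7  7  6  5  5  5  6
 j  8  8  7  6  6  6  6
 b  9  9  8  7  7  7  7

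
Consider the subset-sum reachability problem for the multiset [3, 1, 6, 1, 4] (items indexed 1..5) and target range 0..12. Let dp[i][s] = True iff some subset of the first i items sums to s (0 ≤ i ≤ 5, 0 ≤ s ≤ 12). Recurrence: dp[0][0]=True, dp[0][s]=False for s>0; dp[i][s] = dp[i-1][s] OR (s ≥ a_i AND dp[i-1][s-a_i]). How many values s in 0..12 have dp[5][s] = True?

i\s   0   1   2   3   4   5   6   7   8   9  10  11  12
  0   T   F   F   F   F   F   F   F   F   F   F   F   F
  1   T   F   F   T   F   F   F   F   F   F   F   F   F
  2   T   T   F   T   T   F   F   F   F   F   F   F   F
  3   T   T   F   T   T   F   T   T   F   T   T   F   F
  4   T   T   T   T   T   T   T   T   T   T   T   T   F
  5   T   T   T   T   T   T   T   T   T   T   T   T   T

13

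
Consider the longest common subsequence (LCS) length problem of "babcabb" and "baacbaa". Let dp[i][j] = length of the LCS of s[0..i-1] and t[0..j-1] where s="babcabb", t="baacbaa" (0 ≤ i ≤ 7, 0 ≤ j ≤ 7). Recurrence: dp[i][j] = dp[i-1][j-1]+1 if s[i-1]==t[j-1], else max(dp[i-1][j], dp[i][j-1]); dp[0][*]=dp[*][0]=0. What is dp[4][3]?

   ''  b  a  a  c  b  a  a
''  0  0  0  0  0  0  0  0
 b  0  1  1  1  1  1  1  1
 a  0  1  2  2  2  2  2  2
 b  0  1  2  2  2  3  3  3
 c  0  1  2  2  3  3  3  3
 a  0  1  2  3  3  3  4  4
 b  0  1  2  3  3  4  4  4
 b  0  1  2  3  3  4  4  4

2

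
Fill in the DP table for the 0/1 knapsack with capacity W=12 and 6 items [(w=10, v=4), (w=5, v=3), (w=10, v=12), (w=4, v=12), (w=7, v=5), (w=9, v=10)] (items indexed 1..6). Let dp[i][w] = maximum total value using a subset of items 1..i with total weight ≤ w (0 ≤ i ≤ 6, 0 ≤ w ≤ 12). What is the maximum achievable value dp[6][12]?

i\w   0   1   2   3   4   5   6   7   8   9  10  11  12
  0   0   0   0   0   0   0   0   0   0   0   0   0   0
  1   0   0   0   0   0   0   0   0   0   0   4   4   4
  2   0   0   0   0   0   3   3   3   3   3   4   4   4
  3   0   0   0   0   0   3   3   3   3   3  12  12  12
  4   0   0   0   0  12  12  12  12  12  15  15  15  15
  5   0   0   0   0  12  12  12  12  12  15  15  17  17
  6   0   0   0   0  12  12  12  12  12  15  15  17  17

17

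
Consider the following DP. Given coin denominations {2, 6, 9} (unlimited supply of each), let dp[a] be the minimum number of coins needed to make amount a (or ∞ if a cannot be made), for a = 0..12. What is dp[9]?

1

 a  0  1  2  3  4  5  6  7  8  9 10 11 12
dp  0  -  1  -  2  -  1  -  2  1  3  2  2
(- denotes ∞ / unreachable)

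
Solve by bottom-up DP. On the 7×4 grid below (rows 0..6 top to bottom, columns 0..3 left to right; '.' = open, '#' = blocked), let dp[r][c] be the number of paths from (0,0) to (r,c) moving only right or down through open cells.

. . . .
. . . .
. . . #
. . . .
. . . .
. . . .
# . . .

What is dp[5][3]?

r\c   0   1   2   3
  0   1   1   1   1
  1   1   2   3   4
  2   1   3   6   0
  3   1   4  10  10
  4   1   5  15  25
  5   1   6  21  46
  6   0   6  27  73

46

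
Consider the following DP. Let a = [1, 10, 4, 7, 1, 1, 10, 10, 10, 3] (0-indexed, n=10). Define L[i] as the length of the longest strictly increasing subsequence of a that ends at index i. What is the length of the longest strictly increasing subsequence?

4

   i    0    1    2    3    4    5    6    7    8    9
a[i]    1   10    4    7    1    1   10   10   10    3
L[i]    1    2    2    3    1    1    4    4    4    2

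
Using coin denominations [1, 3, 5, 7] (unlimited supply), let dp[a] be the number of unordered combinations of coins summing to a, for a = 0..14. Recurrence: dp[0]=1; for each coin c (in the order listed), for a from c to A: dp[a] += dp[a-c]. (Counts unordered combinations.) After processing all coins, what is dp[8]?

after  coin     0     1     2     3     4     5     6     7     8     9    10    11    12    13    14
          1     1     1     1     1     1     1     1     1     1     1     1     1     1     1     1
          3     1     1     1     2     2     2     3     3     3     4     4     4     5     5     5
          5     1     1     1     2     2     3     4     4     5     6     7     8     9    10    11
          7     1     1     1     2     2     3     4     5     6     7     9    10    12    14    16

6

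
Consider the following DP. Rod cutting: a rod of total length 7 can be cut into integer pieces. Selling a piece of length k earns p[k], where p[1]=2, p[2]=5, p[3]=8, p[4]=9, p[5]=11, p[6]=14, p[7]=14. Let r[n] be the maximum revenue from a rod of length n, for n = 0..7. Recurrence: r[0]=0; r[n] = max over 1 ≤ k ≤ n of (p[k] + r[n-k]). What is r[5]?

13

   n    0    1    2    3    4    5    6    7
r[n]    0    2    5    8   10   13   16   18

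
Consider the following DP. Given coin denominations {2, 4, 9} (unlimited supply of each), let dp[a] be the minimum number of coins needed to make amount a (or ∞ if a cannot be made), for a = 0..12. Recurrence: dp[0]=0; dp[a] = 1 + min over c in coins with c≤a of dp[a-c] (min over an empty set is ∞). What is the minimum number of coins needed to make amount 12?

3

 a  0  1  2  3  4  5  6  7  8  9 10 11 12
dp  0  -  1  -  1  -  2  -  2  1  3  2  3
(- denotes ∞ / unreachable)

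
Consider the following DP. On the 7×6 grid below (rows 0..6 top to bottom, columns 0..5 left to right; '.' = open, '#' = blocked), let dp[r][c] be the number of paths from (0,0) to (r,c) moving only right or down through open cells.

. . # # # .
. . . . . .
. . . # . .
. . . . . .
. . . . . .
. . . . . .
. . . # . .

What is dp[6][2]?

r\c   0   1   2   3   4   5
  0   1   1   0   0   0   0
  1   1   2   2   2   2   2
  2   1   3   5   0   2   4
  3   1   4   9   9  11  15
  4   1   5  14  23  34  49
  5   1   6  20  43  77 126
  6   1   7  27   0  77 203

27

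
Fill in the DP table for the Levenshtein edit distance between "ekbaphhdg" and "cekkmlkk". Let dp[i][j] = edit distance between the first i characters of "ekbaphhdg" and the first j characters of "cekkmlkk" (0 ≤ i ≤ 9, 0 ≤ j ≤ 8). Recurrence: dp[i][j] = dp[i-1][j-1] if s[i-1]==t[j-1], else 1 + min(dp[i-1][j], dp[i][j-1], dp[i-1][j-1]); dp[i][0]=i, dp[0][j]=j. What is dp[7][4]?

   ''  c  e  k  k  m  l  k  k
''  0  1  2  3  4  5  6  7  8
 e  1  1  1  2  3  4  5  6  7
 k  2  2  2  1  2  3  4  5  6
 b  3  3  3  2  2  3  4  5  6
 a  4  4  4  3  3  3  4  5  6
 p  5  5  5  4  4  4  4  5  6
 h  6  6  6  5  5  5  5  5  6
 h  7  7  7  6  6  6  6  6  6
 d  8  8  8  7  7  7  7  7  7
 g  9  9  9  8  8  8  8  8  8

6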